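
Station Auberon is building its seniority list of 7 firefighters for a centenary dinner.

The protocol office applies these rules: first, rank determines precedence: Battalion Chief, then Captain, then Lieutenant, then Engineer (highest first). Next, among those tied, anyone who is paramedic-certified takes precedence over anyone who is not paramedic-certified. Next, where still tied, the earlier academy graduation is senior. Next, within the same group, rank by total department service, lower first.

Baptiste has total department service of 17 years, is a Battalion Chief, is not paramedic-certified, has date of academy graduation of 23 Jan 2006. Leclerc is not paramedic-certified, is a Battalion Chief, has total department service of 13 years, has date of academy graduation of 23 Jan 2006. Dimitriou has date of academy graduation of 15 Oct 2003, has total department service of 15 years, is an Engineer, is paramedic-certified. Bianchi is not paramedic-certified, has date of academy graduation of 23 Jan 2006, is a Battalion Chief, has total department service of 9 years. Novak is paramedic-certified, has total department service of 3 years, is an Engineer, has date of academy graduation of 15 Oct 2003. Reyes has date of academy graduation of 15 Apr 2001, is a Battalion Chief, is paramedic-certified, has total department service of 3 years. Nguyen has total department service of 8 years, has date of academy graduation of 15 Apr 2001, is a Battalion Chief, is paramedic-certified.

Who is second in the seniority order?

By rank: Reyes, Nguyen, Bianchi, Leclerc and Baptiste (Battalion Chief); then Novak and Dimitriou (Engineer).
Among Reyes, Nguyen, Bianchi, Leclerc and Baptiste, paramedic-certified before not paramedic-certified: Reyes and Nguyen (paramedic-certified) before Bianchi, Leclerc and Baptiste (not paramedic-certified).
Reyes and Nguyen both have date of academy graduation 15 Apr 2001, so the next rule applies.
Among Reyes and Nguyen, by total department service (lower first): Reyes (3 years) before Nguyen (8 years).
Bianchi, Leclerc and Baptiste all have date of academy graduation 23 Jan 2006, so the next rule applies.
Among Bianchi, Leclerc and Baptiste, by total department service (lower first): Bianchi (9 years) before Leclerc (13 years) before Baptiste (17 years).
Novak and Dimitriou are each paramedic-certified, so the next rule applies.
Novak and Dimitriou both have date of academy graduation 15 Oct 2003, so the next rule applies.
Among Novak and Dimitriou, by total department service (lower first): Novak (3 years) before Dimitriou (15 years).
Order: Reyes, Nguyen, Bianchi, Leclerc, Baptiste, Novak, Dimitriou.

Nguyen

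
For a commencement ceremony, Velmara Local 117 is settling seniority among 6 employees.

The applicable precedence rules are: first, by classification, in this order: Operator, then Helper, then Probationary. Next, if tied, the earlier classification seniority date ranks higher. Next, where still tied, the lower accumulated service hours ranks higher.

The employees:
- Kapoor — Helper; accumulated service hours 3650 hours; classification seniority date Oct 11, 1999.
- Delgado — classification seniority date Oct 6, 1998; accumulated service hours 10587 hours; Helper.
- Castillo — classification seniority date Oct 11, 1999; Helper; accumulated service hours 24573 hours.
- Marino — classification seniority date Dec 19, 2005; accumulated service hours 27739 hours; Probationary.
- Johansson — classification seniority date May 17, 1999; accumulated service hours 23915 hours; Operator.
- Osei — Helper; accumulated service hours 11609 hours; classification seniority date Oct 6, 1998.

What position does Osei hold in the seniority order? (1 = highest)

By classification: Johansson (Operator); then Delgado, Osei, Kapoor and Castillo (Helper); then Marino (Probationary).
Among Delgado, Osei, Kapoor and Castillo, by classification seniority date (earlier first): Delgado and Osei (Oct 6, 1998) before Kapoor and Castillo (Oct 11, 1999).
Among Delgado and Osei, by accumulated service hours (lower first): Delgado (10587 hours) before Osei (11609 hours).
Among Kapoor and Castillo, by accumulated service hours (lower first): Kapoor (3650 hours) before Castillo (24573 hours).
Order: Johansson, Delgado, Osei, Kapoor, Castillo, Marino. So position 3.

3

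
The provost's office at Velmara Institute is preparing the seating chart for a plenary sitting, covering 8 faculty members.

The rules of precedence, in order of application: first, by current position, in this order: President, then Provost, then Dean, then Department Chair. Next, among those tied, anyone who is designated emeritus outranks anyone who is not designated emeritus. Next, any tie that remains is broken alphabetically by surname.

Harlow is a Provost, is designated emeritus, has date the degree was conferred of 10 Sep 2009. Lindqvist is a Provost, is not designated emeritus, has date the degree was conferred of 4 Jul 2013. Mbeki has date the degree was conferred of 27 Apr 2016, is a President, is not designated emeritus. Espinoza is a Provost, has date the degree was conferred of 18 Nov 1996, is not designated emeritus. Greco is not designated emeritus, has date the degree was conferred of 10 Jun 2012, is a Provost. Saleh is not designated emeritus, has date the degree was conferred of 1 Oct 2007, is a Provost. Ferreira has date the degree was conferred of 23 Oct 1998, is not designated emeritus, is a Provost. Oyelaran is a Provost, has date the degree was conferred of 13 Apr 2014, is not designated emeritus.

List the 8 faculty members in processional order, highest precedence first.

By current position: Mbeki (President); then Harlow, Espinoza, Ferreira, Greco, Lindqvist, Oyelaran and Saleh (Provost).
Among Harlow, Espinoza, Ferreira, Greco, Lindqvist, Oyelaran and Saleh, designated emeritus before not designated emeritus: Harlow (designated emeritus) before Espinoza, Ferreira, Greco, Lindqvist, Oyelaran and Saleh (not designated emeritus).
Among Espinoza, Ferreira, Greco, Lindqvist, Oyelaran and Saleh, alphabetically by surname: Espinoza before Ferreira before Greco before Lindqvist before Oyelaran before Saleh.
Full order: Mbeki, Harlow, Espinoza, Ferreira, Greco, Lindqvist, Oyelaran, Saleh.

Mbeki, Harlow, Espinoza, Ferreira, Greco, Lindqvist, Oyelaran, Saleh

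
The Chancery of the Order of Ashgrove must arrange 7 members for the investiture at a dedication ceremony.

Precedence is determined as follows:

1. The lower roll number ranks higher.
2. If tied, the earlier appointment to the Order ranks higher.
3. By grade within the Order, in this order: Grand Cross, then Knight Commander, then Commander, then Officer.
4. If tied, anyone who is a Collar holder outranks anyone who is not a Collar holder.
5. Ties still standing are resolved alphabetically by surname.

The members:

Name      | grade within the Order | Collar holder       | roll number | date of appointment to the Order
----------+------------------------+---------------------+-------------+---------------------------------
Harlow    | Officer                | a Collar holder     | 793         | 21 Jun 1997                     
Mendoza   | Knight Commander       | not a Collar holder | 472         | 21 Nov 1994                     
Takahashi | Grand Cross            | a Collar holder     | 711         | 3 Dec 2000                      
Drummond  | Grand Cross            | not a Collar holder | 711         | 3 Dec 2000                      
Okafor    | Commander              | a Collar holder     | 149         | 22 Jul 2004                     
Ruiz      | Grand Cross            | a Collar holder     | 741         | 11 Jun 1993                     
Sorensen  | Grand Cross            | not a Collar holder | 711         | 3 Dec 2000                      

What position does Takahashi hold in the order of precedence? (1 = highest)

By roll number (lower first): Okafor (149); then Mendoza (472); then Takahashi, Drummond and Sorensen (each 711); then Ruiz (741); then Harlow (793).
Takahashi, Drummond and Sorensen all have date of appointment to the Order 3 Dec 2000, so the next rule applies.
Takahashi, Drummond and Sorensen are each Grand Cross, so the next rule applies.
Among Takahashi, Drummond and Sorensen, a Collar holder before not a Collar holder: Takahashi (a Collar holder) before Drummond and Sorensen (not a Collar holder).
Among Drummond and Sorensen, alphabetically by surname: Drummond before Sorensen.
Order: Okafor, Mendoza, Takahashi, Drummond, Sorensen, Ruiz, Harlow. So position 3.

3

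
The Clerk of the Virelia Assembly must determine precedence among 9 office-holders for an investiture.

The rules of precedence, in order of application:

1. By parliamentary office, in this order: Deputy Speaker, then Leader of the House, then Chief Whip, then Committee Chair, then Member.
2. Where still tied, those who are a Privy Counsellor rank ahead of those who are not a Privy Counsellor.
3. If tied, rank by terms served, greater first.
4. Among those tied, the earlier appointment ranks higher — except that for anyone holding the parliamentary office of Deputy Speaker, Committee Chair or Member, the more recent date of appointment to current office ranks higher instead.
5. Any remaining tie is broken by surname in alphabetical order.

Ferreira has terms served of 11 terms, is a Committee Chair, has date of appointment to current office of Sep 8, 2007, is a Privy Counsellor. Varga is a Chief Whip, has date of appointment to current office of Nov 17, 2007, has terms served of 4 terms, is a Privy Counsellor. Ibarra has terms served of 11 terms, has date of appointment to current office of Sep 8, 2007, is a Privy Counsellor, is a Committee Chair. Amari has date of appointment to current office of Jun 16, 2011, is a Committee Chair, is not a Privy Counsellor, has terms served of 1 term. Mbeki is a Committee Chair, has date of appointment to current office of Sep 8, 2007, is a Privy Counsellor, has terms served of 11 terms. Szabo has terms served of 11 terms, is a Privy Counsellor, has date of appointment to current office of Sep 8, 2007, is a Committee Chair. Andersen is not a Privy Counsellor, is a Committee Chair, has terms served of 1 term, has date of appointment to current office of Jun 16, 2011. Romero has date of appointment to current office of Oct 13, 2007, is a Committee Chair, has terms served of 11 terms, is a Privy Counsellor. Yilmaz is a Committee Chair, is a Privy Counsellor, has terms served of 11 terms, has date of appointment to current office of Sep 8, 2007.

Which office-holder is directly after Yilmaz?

By parliamentary office: Varga (Chief Whip); then Romero, Ferreira, Ibarra, Mbeki, Szabo, Yilmaz, Amari and Andersen (Committee Chair).
Among Romero, Ferreira, Ibarra, Mbeki, Szabo, Yilmaz, Amari and Andersen, a Privy Counsellor before not a Privy Counsellor: Romero, Ferreira, Ibarra, Mbeki, Szabo and Yilmaz (a Privy Counsellor) before Amari and Andersen (not a Privy Counsellor).
Romero, Ferreira, Ibarra, Mbeki, Szabo and Yilmaz all have terms served 11 terms, so the next rule applies.
Among Romero, Ferreira, Ibarra, Mbeki, Szabo and Yilmaz, by date of appointment to current office (later first) (reversed rule for this group): Romero (Oct 13, 2007) before Ferreira, Ibarra, Mbeki, Szabo and Yilmaz (Sep 8, 2007).
Among Ferreira, Ibarra, Mbeki, Szabo and Yilmaz, alphabetically by surname: Ferreira before Ibarra before Mbeki before Szabo before Yilmaz.
Amari and Andersen both have terms served 1 term, so the next rule applies.
Amari and Andersen both have date of appointment to current office Jun 16, 2011, so the next rule applies.
Among Amari and Andersen, alphabetically by surname: Amari before Andersen.
Order: Varga, Romero, Ferreira, Ibarra, Mbeki, Szabo, Yilmaz, Amari, Andersen.

Amari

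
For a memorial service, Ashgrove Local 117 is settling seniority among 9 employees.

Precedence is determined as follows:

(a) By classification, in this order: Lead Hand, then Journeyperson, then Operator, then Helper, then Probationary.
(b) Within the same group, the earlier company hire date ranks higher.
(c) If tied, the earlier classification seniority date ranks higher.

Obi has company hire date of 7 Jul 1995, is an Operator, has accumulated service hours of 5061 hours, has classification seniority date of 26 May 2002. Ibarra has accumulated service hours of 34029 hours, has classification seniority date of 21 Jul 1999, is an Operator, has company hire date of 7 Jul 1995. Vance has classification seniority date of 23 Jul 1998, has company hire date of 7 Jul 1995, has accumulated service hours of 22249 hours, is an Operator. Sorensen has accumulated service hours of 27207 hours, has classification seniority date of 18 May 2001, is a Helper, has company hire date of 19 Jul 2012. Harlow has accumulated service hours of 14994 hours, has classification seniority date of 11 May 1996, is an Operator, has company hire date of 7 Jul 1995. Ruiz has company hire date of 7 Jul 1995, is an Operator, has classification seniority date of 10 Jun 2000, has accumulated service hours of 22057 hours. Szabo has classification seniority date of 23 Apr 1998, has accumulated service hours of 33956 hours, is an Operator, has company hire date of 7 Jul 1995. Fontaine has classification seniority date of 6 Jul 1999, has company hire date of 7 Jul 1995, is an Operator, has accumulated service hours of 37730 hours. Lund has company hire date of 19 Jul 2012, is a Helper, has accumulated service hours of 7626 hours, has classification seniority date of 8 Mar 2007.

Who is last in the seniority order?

By classification: Harlow, Szabo, Vance, Fontaine, Ibarra, Ruiz and Obi (Operator); then Sorensen and Lund (Helper).
Harlow, Szabo, Vance, Fontaine, Ibarra, Ruiz and Obi all have company hire date 7 Jul 1995, so the next rule applies.
Among Harlow, Szabo, Vance, Fontaine, Ibarra, Ruiz and Obi, by classification seniority date (earlier first): Harlow (11 May 1996) before Szabo (23 Apr 1998) before Vance (23 Jul 1998) before Fontaine (6 Jul 1999) before Ibarra (21 Jul 1999) before Ruiz (10 Jun 2000) before Obi (26 May 2002).
Sorensen and Lund both have company hire date 19 Jul 2012, so the next rule applies.
Among Sorensen and Lund, by classification seniority date (earlier first): Sorensen (18 May 2001) before Lund (8 Mar 2007).
Order: Harlow, Szabo, Vance, Fontaine, Ibarra, Ruiz, Obi, Sorensen, Lund.

Lund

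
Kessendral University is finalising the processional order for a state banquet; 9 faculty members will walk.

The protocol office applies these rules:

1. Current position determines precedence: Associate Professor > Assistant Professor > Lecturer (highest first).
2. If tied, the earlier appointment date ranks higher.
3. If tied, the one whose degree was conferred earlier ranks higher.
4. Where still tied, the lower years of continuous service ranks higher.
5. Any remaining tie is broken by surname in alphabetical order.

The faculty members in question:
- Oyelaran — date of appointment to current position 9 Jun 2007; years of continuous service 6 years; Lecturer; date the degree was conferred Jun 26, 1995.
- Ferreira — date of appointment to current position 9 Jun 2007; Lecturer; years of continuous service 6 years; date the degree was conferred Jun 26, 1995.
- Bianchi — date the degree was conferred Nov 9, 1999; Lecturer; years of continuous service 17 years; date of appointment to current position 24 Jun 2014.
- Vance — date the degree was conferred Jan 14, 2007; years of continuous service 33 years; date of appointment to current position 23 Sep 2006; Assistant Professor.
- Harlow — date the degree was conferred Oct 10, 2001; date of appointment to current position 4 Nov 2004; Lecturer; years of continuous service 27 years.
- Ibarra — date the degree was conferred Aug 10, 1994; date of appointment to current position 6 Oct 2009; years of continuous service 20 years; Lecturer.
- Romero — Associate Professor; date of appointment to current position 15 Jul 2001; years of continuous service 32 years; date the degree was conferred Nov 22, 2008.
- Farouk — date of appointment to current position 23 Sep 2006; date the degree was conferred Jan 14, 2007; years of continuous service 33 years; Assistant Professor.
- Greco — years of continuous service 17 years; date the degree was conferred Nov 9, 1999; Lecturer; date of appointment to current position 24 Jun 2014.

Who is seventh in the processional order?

Ibarra

By current position: Romero (Associate Professor); then Farouk and Vance (Assistant Professor); then Harlow, Ferreira, Oyelaran, Ibarra, Bianchi and Greco (Lecturer).
Farouk and Vance both have date of appointment to current position 23 Sep 2006, so the next rule applies.
Farouk and Vance both have date the degree was conferred Jan 14, 2007, so the next rule applies.
Farouk and Vance both have years of continuous service 33 years, so the next rule applies.
Among Farouk and Vance, alphabetically by surname: Farouk before Vance.
Among Harlow, Ferreira, Oyelaran, Ibarra, Bianchi and Greco, by date of appointment to current position (earlier first): Harlow (4 Nov 2004) before Ferreira and Oyelaran (9 Jun 2007) before Ibarra (6 Oct 2009) before Bianchi and Greco (24 Jun 2014).
Ferreira and Oyelaran both have date the degree was conferred Jun 26, 1995, so the next rule applies.
Ferreira and Oyelaran both have years of continuous service 6 years, so the next rule applies.
Among Ferreira and Oyelaran, alphabetically by surname: Ferreira before Oyelaran.
Bianchi and Greco both have date the degree was conferred Nov 9, 1999, so the next rule applies.
Bianchi and Greco both have years of continuous service 17 years, so the next rule applies.
Among Bianchi and Greco, alphabetically by surname: Bianchi before Greco.
Order: Romero, Farouk, Vance, Harlow, Ferreira, Oyelaran, Ibarra, Bianchi, Greco.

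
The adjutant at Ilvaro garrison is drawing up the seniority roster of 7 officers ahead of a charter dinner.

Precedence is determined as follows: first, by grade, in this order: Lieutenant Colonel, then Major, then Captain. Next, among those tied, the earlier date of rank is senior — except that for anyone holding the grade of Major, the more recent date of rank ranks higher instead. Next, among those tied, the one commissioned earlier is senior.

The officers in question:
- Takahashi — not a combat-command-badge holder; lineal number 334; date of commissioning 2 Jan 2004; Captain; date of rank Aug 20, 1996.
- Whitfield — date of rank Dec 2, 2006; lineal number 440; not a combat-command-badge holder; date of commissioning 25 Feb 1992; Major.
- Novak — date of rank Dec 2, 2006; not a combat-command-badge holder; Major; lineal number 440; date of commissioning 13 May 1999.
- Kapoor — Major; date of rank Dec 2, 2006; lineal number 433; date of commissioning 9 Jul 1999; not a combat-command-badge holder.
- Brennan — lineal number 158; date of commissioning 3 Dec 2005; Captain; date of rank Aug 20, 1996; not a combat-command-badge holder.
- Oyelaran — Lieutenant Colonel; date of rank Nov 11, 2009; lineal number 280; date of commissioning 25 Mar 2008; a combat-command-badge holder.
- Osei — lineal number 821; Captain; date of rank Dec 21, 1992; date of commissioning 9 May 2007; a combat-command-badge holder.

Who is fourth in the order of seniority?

Kapoor

By grade: Oyelaran (Lieutenant Colonel); then Whitfield, Novak and Kapoor (Major); then Osei, Takahashi and Brennan (Captain).
Whitfield, Novak and Kapoor all have date of rank Dec 2, 2006, so the next rule applies.
Among Whitfield, Novak and Kapoor, by date of commissioning (earlier first): Whitfield (25 Feb 1992) before Novak (13 May 1999) before Kapoor (9 Jul 1999).
Among Osei, Takahashi and Brennan, by date of rank (earlier first): Osei (Dec 21, 1992) before Takahashi and Brennan (Aug 20, 1996).
Among Takahashi and Brennan, by date of commissioning (earlier first): Takahashi (2 Jan 2004) before Brennan (3 Dec 2005).
Order: Oyelaran, Whitfield, Novak, Kapoor, Osei, Takahashi, Brennan.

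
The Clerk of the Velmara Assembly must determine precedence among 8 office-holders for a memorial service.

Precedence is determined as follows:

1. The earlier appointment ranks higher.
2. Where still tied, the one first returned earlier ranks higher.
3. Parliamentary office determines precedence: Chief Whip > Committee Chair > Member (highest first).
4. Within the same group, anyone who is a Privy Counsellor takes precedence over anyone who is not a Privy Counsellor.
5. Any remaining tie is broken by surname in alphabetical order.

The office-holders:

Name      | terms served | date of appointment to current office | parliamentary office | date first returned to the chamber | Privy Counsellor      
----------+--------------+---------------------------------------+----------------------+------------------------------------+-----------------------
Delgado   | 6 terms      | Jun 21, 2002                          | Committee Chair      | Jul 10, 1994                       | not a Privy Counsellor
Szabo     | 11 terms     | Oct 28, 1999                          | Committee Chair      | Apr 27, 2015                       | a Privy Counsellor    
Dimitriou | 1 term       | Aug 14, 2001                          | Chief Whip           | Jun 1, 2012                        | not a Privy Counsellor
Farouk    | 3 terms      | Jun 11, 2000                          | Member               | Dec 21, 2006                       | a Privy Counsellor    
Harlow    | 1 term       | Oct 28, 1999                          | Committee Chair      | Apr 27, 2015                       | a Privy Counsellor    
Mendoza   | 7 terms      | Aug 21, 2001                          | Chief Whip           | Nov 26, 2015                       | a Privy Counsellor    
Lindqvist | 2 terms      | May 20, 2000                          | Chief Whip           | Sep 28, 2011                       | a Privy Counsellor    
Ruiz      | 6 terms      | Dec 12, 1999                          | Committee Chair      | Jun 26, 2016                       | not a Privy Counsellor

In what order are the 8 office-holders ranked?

By date of appointment to current office (earlier first): Harlow and Szabo (both Oct 28, 1999); then Ruiz (Dec 12, 1999); then Lindqvist (May 20, 2000); then Farouk (Jun 11, 2000); then Dimitriou (Aug 14, 2001); then Mendoza (Aug 21, 2001); then Delgado (Jun 21, 2002).
Harlow and Szabo both have date first returned to the chamber Apr 27, 2015, so the next rule applies.
Harlow and Szabo are each Committee Chair, so the next rule applies.
Harlow and Szabo are each a Privy Counsellor, so the next rule applies.
Among Harlow and Szabo, alphabetically by surname: Harlow before Szabo.
Full order: Harlow, Szabo, Ruiz, Lindqvist, Farouk, Dimitriou, Mendoza, Delgado.

Harlow, Szabo, Ruiz, Lindqvist, Farouk, Dimitriou, Mendoza, Delgado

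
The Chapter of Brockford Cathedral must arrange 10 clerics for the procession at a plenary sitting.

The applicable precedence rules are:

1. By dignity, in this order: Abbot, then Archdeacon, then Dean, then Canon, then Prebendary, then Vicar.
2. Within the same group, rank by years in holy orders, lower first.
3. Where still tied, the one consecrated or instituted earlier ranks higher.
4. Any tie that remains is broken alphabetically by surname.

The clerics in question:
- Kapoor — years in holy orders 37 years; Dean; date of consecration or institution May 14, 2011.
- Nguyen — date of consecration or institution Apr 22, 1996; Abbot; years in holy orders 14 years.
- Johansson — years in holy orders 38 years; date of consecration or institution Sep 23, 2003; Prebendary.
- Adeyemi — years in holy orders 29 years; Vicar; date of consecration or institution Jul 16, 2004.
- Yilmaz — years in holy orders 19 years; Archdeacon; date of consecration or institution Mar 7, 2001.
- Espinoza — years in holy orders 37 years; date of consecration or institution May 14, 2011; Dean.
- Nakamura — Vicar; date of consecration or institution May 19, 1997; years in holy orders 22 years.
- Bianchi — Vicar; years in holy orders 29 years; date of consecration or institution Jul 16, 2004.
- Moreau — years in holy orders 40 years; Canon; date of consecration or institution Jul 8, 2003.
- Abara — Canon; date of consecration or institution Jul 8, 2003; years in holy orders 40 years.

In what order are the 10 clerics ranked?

By dignity: Nguyen (Abbot); then Yilmaz (Archdeacon); then Espinoza and Kapoor (Dean); then Abara and Moreau (Canon); then Johansson (Prebendary); then Nakamura, Adeyemi and Bianchi (Vicar).
Espinoza and Kapoor both have years in holy orders 37 years, so the next rule applies.
Espinoza and Kapoor both have date of consecration or institution May 14, 2011, so the next rule applies.
Among Espinoza and Kapoor, alphabetically by surname: Espinoza before Kapoor.
Abara and Moreau both have years in holy orders 40 years, so the next rule applies.
Abara and Moreau both have date of consecration or institution Jul 8, 2003, so the next rule applies.
Among Abara and Moreau, alphabetically by surname: Abara before Moreau.
Among Nakamura, Adeyemi and Bianchi, by years in holy orders (lower first): Nakamura (22 years) before Adeyemi and Bianchi (29 years).
Adeyemi and Bianchi both have date of consecration or institution Jul 16, 2004, so the next rule applies.
Among Adeyemi and Bianchi, alphabetically by surname: Adeyemi before Bianchi.
Full order: Nguyen, Yilmaz, Espinoza, Kapoor, Abara, Moreau, Johansson, Nakamura, Adeyemi, Bianchi.

Nguyen, Yilmaz, Espinoza, Kapoor, Abara, Moreau, Johansson, Nakamura, Adeyemi, Bianchi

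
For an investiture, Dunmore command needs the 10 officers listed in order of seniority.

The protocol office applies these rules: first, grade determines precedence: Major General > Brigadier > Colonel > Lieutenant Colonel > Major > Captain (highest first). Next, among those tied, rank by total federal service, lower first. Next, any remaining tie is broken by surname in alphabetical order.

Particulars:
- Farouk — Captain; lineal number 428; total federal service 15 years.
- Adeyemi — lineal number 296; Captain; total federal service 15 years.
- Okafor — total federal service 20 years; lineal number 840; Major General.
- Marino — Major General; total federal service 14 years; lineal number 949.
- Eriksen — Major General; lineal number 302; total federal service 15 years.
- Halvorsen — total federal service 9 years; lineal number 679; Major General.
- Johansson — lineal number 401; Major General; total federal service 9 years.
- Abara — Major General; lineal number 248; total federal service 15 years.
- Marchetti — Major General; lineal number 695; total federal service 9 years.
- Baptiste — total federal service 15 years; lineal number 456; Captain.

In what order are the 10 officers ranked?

By grade: Halvorsen, Johansson, Marchetti, Marino, Abara, Eriksen and Okafor (Major General); then Adeyemi, Baptiste and Farouk (Captain).
Among Halvorsen, Johansson, Marchetti, Marino, Abara, Eriksen and Okafor, by total federal service (lower first): Halvorsen, Johansson and Marchetti (9 years) before Marino (14 years) before Abara and Eriksen (15 years) before Okafor (20 years).
Among Halvorsen, Johansson and Marchetti, alphabetically by surname: Halvorsen before Johansson before Marchetti.
Among Abara and Eriksen, alphabetically by surname: Abara before Eriksen.
Adeyemi, Baptiste and Farouk all have total federal service 15 years, so the next rule applies.
Among Adeyemi, Baptiste and Farouk, alphabetically by surname: Adeyemi before Baptiste before Farouk.
Full order: Halvorsen, Johansson, Marchetti, Marino, Abara, Eriksen, Okafor, Adeyemi, Baptiste, Farouk.

Halvorsen, Johansson, Marchetti, Marino, Abara, Eriksen, Okafor, Adeyemi, Baptiste, Farouk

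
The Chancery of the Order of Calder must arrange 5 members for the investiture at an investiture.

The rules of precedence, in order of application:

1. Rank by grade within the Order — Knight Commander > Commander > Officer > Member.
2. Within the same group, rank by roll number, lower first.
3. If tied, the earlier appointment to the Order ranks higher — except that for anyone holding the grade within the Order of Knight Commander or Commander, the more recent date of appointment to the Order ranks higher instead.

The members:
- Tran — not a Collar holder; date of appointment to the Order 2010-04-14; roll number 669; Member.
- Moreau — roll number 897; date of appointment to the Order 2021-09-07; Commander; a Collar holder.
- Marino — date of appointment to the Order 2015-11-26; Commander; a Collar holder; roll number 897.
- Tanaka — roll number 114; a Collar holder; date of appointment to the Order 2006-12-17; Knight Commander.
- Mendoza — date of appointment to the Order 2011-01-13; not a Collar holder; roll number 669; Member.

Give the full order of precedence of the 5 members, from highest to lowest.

Tanaka, Moreau, Marino, Tran, Mendoza

By grade within the Order: Tanaka (Knight Commander); then Moreau and Marino (Commander); then Tran and Mendoza (Member).
Moreau and Marino both have roll number 897, so the next rule applies.
Among Moreau and Marino, by date of appointment to the Order (later first) (reversed rule for this group): Moreau (2021-09-07) before Marino (2015-11-26).
Tran and Mendoza both have roll number 669, so the next rule applies.
Among Tran and Mendoza, by date of appointment to the Order (earlier first): Tran (2010-04-14) before Mendoza (2011-01-13).
Full order: Tanaka, Moreau, Marino, Tran, Mendoza.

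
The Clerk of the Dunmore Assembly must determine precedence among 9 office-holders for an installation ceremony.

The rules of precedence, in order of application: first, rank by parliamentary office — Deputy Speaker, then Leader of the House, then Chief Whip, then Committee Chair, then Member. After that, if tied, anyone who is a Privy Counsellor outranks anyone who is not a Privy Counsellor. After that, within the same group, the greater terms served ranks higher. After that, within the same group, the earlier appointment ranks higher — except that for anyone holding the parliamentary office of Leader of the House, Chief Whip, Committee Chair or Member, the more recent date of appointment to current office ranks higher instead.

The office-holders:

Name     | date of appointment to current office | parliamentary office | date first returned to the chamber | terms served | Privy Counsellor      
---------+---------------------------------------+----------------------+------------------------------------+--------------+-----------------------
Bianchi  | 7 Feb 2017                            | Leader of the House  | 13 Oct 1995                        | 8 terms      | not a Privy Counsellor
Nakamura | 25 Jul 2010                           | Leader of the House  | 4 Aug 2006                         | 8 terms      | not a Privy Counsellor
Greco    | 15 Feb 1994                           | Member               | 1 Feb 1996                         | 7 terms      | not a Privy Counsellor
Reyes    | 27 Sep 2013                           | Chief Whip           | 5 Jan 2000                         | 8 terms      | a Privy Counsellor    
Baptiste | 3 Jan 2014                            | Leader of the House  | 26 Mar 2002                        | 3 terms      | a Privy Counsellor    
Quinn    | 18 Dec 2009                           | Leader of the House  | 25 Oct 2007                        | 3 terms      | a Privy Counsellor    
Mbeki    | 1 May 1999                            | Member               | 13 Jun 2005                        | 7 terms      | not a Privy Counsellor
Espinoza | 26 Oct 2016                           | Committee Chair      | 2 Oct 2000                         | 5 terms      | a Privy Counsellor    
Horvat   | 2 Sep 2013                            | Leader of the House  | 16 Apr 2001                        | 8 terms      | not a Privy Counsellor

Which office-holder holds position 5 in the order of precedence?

Nakamura

By parliamentary office: Baptiste, Quinn, Bianchi, Horvat and Nakamura (Leader of the House); then Reyes (Chief Whip); then Espinoza (Committee Chair); then Mbeki and Greco (Member).
Among Baptiste, Quinn, Bianchi, Horvat and Nakamura, a Privy Counsellor before not a Privy Counsellor: Baptiste and Quinn (a Privy Counsellor) before Bianchi, Horvat and Nakamura (not a Privy Counsellor).
Baptiste and Quinn both have terms served 3 terms, so the next rule applies.
Among Baptiste and Quinn, by date of appointment to current office (later first) (reversed rule for this group): Baptiste (3 Jan 2014) before Quinn (18 Dec 2009).
Bianchi, Horvat and Nakamura all have terms served 8 terms, so the next rule applies.
Among Bianchi, Horvat and Nakamura, by date of appointment to current office (later first) (reversed rule for this group): Bianchi (7 Feb 2017) before Horvat (2 Sep 2013) before Nakamura (25 Jul 2010).
Mbeki and Greco are each not a Privy Counsellor, so the next rule applies.
Mbeki and Greco both have terms served 7 terms, so the next rule applies.
Among Mbeki and Greco, by date of appointment to current office (later first) (reversed rule for this group): Mbeki (1 May 1999) before Greco (15 Feb 1994).
Order: Baptiste, Quinn, Bianchi, Horvat, Nakamura, Reyes, Espinoza, Mbeki, Greco.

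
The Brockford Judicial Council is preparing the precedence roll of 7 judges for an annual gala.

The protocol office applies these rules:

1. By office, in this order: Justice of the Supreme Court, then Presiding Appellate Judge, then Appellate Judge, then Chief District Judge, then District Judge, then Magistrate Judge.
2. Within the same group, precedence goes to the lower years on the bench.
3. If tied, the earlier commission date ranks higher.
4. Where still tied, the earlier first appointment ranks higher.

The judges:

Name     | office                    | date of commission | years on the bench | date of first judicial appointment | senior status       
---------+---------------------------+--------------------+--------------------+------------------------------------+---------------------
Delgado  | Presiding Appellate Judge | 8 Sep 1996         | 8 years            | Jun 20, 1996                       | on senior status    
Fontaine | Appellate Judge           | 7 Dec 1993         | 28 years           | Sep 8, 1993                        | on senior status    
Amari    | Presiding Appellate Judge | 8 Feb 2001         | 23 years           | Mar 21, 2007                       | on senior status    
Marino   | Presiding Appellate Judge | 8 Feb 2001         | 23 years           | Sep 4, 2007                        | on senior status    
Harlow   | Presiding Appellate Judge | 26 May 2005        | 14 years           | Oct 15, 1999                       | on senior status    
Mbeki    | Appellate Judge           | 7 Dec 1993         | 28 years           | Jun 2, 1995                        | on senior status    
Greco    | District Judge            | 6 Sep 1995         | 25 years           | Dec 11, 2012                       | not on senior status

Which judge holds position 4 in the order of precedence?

By office: Delgado, Harlow, Amari and Marino (Presiding Appellate Judge); then Fontaine and Mbeki (Appellate Judge); then Greco (District Judge).
Among Delgado, Harlow, Amari and Marino, by years on the bench (lower first): Delgado (8 years) before Harlow (14 years) before Amari and Marino (23 years).
Amari and Marino both have date of commission 8 Feb 2001, so the next rule applies.
Among Amari and Marino, by date of first judicial appointment (earlier first): Amari (Mar 21, 2007) before Marino (Sep 4, 2007).
Fontaine and Mbeki both have years on the bench 28 years, so the next rule applies.
Fontaine and Mbeki both have date of commission 7 Dec 1993, so the next rule applies.
Among Fontaine and Mbeki, by date of first judicial appointment (earlier first): Fontaine (Sep 8, 1993) before Mbeki (Jun 2, 1995).
Order: Delgado, Harlow, Amari, Marino, Fontaine, Mbeki, Greco.

Marino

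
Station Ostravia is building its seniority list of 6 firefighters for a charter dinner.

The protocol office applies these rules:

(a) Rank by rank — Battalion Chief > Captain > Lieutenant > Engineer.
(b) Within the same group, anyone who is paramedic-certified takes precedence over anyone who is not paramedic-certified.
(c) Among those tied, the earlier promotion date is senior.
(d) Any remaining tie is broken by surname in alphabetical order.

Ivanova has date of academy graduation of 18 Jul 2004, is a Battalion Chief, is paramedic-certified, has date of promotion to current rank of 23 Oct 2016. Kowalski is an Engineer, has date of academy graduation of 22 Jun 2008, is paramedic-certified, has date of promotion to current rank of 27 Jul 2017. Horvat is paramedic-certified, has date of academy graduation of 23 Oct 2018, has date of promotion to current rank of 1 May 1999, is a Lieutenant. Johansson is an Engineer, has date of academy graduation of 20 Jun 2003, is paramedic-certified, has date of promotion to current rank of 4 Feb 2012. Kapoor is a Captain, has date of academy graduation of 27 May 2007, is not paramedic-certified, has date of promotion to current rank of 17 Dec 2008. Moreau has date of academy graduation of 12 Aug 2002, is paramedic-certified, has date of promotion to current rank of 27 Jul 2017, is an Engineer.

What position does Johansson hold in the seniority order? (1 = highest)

4

By rank: Ivanova (Battalion Chief); then Kapoor (Captain); then Horvat (Lieutenant); then Johansson, Kowalski and Moreau (Engineer).
Johansson, Kowalski and Moreau are each paramedic-certified, so the next rule applies.
Among Johansson, Kowalski and Moreau, by date of promotion to current rank (earlier first): Johansson (4 Feb 2012) before Kowalski and Moreau (27 Jul 2017).
Among Kowalski and Moreau, alphabetically by surname: Kowalski before Moreau.
Order: Ivanova, Kapoor, Horvat, Johansson, Kowalski, Moreau. So position 4.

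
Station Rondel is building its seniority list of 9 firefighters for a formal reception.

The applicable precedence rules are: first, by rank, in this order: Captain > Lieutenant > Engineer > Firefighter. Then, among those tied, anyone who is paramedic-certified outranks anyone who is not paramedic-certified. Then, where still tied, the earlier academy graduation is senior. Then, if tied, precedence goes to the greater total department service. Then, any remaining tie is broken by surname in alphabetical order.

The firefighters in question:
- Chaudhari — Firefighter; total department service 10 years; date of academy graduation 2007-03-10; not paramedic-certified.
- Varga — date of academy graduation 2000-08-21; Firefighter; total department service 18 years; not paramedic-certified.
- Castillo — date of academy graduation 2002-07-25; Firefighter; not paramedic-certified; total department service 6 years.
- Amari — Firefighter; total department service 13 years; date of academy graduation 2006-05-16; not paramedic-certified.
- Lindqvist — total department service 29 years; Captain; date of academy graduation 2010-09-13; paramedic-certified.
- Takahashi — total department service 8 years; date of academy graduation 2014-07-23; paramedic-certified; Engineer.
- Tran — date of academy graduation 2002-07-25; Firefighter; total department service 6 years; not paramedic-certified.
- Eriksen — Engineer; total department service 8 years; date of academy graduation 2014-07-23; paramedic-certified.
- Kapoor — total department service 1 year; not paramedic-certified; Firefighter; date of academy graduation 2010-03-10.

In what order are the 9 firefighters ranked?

By rank: Lindqvist (Captain); then Eriksen and Takahashi (Engineer); then Varga, Castillo, Tran, Amari, Chaudhari and Kapoor (Firefighter).
Eriksen and Takahashi are each paramedic-certified, so the next rule applies.
Eriksen and Takahashi both have date of academy graduation 2014-07-23, so the next rule applies.
Eriksen and Takahashi both have total department service 8 years, so the next rule applies.
Among Eriksen and Takahashi, alphabetically by surname: Eriksen before Takahashi.
Varga, Castillo, Tran, Amari, Chaudhari and Kapoor are each not paramedic-certified, so the next rule applies.
Among Varga, Castillo, Tran, Amari, Chaudhari and Kapoor, by date of academy graduation (earlier first): Varga (2000-08-21) before Castillo and Tran (2002-07-25) before Amari (2006-05-16) before Chaudhari (2007-03-10) before Kapoor (2010-03-10).
Castillo and Tran both have total department service 6 years, so the next rule applies.
Among Castillo and Tran, alphabetically by surname: Castillo before Tran.
Full order: Lindqvist, Eriksen, Takahashi, Varga, Castillo, Tran, Amari, Chaudhari, Kapoor.

Lindqvist, Eriksen, Takahashi, Varga, Castillo, Tran, Amari, Chaudhari, Kapoor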